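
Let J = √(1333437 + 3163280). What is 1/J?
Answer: √4496717/4496717 ≈ 0.00047158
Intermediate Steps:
J = √4496717 ≈ 2120.5
1/J = 1/(√4496717) = √4496717/4496717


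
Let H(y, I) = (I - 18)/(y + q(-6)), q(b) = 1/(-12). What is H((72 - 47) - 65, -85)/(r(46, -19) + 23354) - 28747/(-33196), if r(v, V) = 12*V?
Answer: 159905665969/184629612388 ≈ 0.86609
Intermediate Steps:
q(b) = -1/12
H(y, I) = (-18 + I)/(-1/12 + y) (H(y, I) = (I - 18)/(y - 1/12) = (-18 + I)/(-1/12 + y))
H((72 - 47) - 65, -85)/(r(46, -19) + 23354) - 28747/(-33196) = (12*(-18 - 85)/(-1 + 12*((72 - 47) - 65)))/(12*(-19) + 23354) - 28747/(-33196) = (12*(-103)/(-1 + 12*(25 - 65)))/(-228 + 23354) - 28747*(-1/33196) = (12*(-103)/(-1 + 12*(-40)))/23126 + 28747/33196 = (12*(-103)/(-1 - 480))*(1/23126) + 28747/33196 = (12*(-103)/(-481))*(1/23126) + 28747/33196 = (12*(-1/481)*(-103))*(1/23126) + 28747/33196 = (1236/481)*(1/23126) + 28747/33196 = 618/5561803 + 28747/33196 = 159905665969/184629612388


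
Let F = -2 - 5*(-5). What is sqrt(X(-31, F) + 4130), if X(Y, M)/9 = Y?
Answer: sqrt(3851) ≈ 62.056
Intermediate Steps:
F = 23 (F = -2 + 25 = 23)
X(Y, M) = 9*Y
sqrt(X(-31, F) + 4130) = sqrt(9*(-31) + 4130) = sqrt(-279 + 4130) = sqrt(3851)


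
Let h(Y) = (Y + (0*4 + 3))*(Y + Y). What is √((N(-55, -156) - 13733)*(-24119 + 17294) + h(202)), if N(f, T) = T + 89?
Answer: 2*√23566955 ≈ 9709.2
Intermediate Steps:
N(f, T) = 89 + T
h(Y) = 2*Y*(3 + Y) (h(Y) = (Y + (0 + 3))*(2*Y) = (Y + 3)*(2*Y) = (3 + Y)*(2*Y) = 2*Y*(3 + Y))
√((N(-55, -156) - 13733)*(-24119 + 17294) + h(202)) = √(((89 - 156) - 13733)*(-24119 + 17294) + 2*202*(3 + 202)) = √((-67 - 13733)*(-6825) + 2*202*205) = √(-13800*(-6825) + 82820) = √(94185000 + 82820) = √94267820 = 2*√23566955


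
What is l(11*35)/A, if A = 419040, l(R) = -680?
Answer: -17/10476 ≈ -0.0016228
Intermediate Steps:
l(11*35)/A = -680/419040 = -680*1/419040 = -17/10476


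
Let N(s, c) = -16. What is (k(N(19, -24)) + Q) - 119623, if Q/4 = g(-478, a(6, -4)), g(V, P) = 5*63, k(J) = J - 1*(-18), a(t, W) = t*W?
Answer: -118361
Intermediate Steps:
a(t, W) = W*t
k(J) = 18 + J (k(J) = J + 18 = 18 + J)
g(V, P) = 315
Q = 1260 (Q = 4*315 = 1260)
(k(N(19, -24)) + Q) - 119623 = ((18 - 16) + 1260) - 119623 = (2 + 1260) - 119623 = 1262 - 119623 = -118361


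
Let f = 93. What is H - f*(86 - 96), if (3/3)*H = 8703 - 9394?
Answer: 239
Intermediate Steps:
H = -691 (H = 8703 - 9394 = -691)
H - f*(86 - 96) = -691 - 93*(86 - 96) = -691 - 93*(-10) = -691 - 1*(-930) = -691 + 930 = 239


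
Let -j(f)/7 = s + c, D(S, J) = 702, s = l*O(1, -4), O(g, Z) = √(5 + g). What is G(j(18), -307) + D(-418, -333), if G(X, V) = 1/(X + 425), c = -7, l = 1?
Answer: 26252773/37397 + 7*√6/224382 ≈ 702.00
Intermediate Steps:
s = √6 (s = 1*√(5 + 1) = 1*√6 = √6 ≈ 2.4495)
j(f) = 49 - 7*√6 (j(f) = -7*(√6 - 7) = -7*(-7 + √6) = 49 - 7*√6)
G(X, V) = 1/(425 + X)
G(j(18), -307) + D(-418, -333) = 1/(425 + (49 - 7*√6)) + 702 = 1/(474 - 7*√6) + 702 = 702 + 1/(474 - 7*√6)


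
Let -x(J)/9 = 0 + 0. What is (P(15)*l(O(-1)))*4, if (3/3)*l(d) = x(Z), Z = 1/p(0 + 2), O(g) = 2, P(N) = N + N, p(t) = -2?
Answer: 0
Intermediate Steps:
P(N) = 2*N
Z = -½ (Z = 1/(-2) = -½ ≈ -0.50000)
x(J) = 0 (x(J) = -9*(0 + 0) = -9*0 = 0)
l(d) = 0
(P(15)*l(O(-1)))*4 = ((2*15)*0)*4 = (30*0)*4 = 0*4 = 0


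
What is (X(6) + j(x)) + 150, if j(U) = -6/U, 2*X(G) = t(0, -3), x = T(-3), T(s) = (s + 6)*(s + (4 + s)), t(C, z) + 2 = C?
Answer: 150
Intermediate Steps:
t(C, z) = -2 + C
T(s) = (4 + 2*s)*(6 + s) (T(s) = (6 + s)*(4 + 2*s) = (4 + 2*s)*(6 + s))
x = -6 (x = 24 + 2*(-3)² + 16*(-3) = 24 + 2*9 - 48 = 24 + 18 - 48 = -6)
X(G) = -1 (X(G) = (-2 + 0)/2 = (½)*(-2) = -1)
(X(6) + j(x)) + 150 = (-1 - 6/(-6)) + 150 = (-1 - 6*(-⅙)) + 150 = (-1 + 1) + 150 = 0 + 150 = 150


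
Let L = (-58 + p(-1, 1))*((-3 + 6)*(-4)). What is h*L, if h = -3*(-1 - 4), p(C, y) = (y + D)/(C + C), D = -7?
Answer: 9900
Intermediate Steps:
p(C, y) = (-7 + y)/(2*C) (p(C, y) = (y - 7)/(C + C) = (-7 + y)/((2*C)) = (-7 + y)*(1/(2*C)) = (-7 + y)/(2*C))
h = 15 (h = -3*(-5) = 15)
L = 660 (L = (-58 + (½)*(-7 + 1)/(-1))*((-3 + 6)*(-4)) = (-58 + (½)*(-1)*(-6))*(3*(-4)) = (-58 + 3)*(-12) = -55*(-12) = 660)
h*L = 15*660 = 9900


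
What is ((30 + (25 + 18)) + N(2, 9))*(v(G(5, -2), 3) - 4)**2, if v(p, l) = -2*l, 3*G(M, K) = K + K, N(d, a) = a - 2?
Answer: 8000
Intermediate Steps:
N(d, a) = -2 + a
G(M, K) = 2*K/3 (G(M, K) = (K + K)/3 = (2*K)/3 = 2*K/3)
((30 + (25 + 18)) + N(2, 9))*(v(G(5, -2), 3) - 4)**2 = ((30 + (25 + 18)) + (-2 + 9))*(-2*3 - 4)**2 = ((30 + 43) + 7)*(-6 - 4)**2 = (73 + 7)*(-10)**2 = 80*100 = 8000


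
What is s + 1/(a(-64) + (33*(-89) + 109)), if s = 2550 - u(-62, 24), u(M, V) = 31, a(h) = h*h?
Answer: 3194093/1268 ≈ 2519.0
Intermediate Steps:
a(h) = h²
s = 2519 (s = 2550 - 1*31 = 2550 - 31 = 2519)
s + 1/(a(-64) + (33*(-89) + 109)) = 2519 + 1/((-64)² + (33*(-89) + 109)) = 2519 + 1/(4096 + (-2937 + 109)) = 2519 + 1/(4096 - 2828) = 2519 + 1/1268 = 3194093/1268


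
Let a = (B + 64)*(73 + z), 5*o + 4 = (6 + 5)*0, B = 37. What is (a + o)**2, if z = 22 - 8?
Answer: 1929932761/25 ≈ 7.7197e+7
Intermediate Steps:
z = 14
o = -4/5 (o = -4/5 + ((6 + 5)*0)/5 = -4/5 + (11*0)/5 = -4/5 + (1/5)*0 = -4/5 + 0 = -4/5 ≈ -0.80000)
a = 8787 (a = (37 + 64)*(73 + 14) = 101*87 = 8787)
(a + o)**2 = (8787 - 4/5)**2 = (43931/5)**2 = 1929932761/25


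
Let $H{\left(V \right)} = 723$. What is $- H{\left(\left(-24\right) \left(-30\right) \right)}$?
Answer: $-723$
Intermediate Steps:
$- H{\left(\left(-24\right) \left(-30\right) \right)} = \left(-1\right) 723 = -723$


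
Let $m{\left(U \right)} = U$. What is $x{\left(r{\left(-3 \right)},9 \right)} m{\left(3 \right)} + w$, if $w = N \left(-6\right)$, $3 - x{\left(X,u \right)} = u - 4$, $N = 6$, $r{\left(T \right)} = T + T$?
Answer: $-42$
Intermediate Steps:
$r{\left(T \right)} = 2 T$
$x{\left(X,u \right)} = 7 - u$ ($x{\left(X,u \right)} = 3 - \left(u - 4\right) = 3 - \left(-4 + u\right) = 7 - u$)
$w = -36$ ($w = 6 \left(-6\right) = -36$)
$x{\left(r{\left(-3 \right)},9 \right)} m{\left(3 \right)} + w = \left(7 - 9\right) 3 - 36 = \left(-2\right) 3 - 36 = -6 - 36 = -42$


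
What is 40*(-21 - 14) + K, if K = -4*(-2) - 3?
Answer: -1395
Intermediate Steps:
K = 5 (K = 8 - 3 = 5)
40*(-21 - 14) + K = 40*(-21 - 14) + 5 = 40*(-35) + 5 = -1400 + 5 = -1395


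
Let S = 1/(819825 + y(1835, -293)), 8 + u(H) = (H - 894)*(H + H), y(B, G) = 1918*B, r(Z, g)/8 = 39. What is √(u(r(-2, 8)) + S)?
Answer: I*√6838604739532356045/4339355 ≈ 602.64*I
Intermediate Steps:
r(Z, g) = 312 (r(Z, g) = 8*39 = 312)
u(H) = -8 + 2*H*(-894 + H) (u(H) = -8 + (H - 894)*(H + H) = -8 + (-894 + H)*(2*H) = -8 + 2*H*(-894 + H))
S = 1/4339355 (S = 1/(819825 + 1918*1835) = 1/(819825 + 3519530) = 1/4339355 ≈ 2.3045e-7)
√(u(r(-2, 8)) + S) = √((-8 - 1788*312 + 2*312²) + 1/4339355) = √((-8 - 557856 + 2*97344) + 1/4339355) = √((-8 - 557856 + 194688) + 1/4339355) = √(-363176 + 1/4339355) = √(-1575949591479/4339355) = I*√6838604739532356045/4339355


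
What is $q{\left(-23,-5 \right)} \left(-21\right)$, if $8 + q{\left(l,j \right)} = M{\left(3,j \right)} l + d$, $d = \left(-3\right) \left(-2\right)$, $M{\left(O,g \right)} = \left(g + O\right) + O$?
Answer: $525$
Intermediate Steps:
$M{\left(O,g \right)} = g + 2 O$ ($M{\left(O,g \right)} = \left(O + g\right) + O = g + 2 O$)
$d = 6$
$q{\left(l,j \right)} = -2 + l \left(6 + j\right)$ ($q{\left(l,j \right)} = -8 + \left(\left(j + 2 \cdot 3\right) l + 6\right) = -8 + \left(\left(j + 6\right) l + 6\right) = -8 + \left(\left(6 + j\right) l + 6\right) = -8 + \left(l \left(6 + j\right) + 6\right) = -8 + \left(6 + l \left(6 + j\right)\right) = -2 + l \left(6 + j\right)$)
$q{\left(-23,-5 \right)} \left(-21\right) = \left(-2 - 23 \left(6 - 5\right)\right) \left(-21\right) = \left(-2 - 23\right) \left(-21\right) = \left(-25\right) \left(-21\right) = 525$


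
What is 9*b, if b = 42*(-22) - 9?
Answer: -8397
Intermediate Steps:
b = -933 (b = -924 - 9 = -933)
9*b = 9*(-933) = -8397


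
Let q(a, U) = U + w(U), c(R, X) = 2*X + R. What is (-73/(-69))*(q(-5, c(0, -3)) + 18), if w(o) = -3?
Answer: 219/23 ≈ 9.5217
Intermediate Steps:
c(R, X) = R + 2*X
q(a, U) = -3 + U (q(a, U) = U - 3 = -3 + U)
(-73/(-69))*(q(-5, c(0, -3)) + 18) = (-73/(-69))*((-3 + (0 + 2*(-3))) + 18) = (-73*(-1/69))*((-3 + (0 - 6)) + 18) = 73*((-3 - 6) + 18)/69 = 73*(-9 + 18)/69 = (73/69)*9 = 219/23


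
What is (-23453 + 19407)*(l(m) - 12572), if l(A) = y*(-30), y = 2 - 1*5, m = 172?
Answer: 50502172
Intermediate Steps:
y = -3 (y = 2 - 5 = -3)
l(A) = 90 (l(A) = -3*(-30) = 90)
(-23453 + 19407)*(l(m) - 12572) = (-23453 + 19407)*(90 - 12572) = -4046*(-12482) = 50502172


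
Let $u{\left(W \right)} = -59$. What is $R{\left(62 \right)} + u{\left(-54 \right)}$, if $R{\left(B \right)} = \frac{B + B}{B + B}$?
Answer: $-58$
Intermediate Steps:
$R{\left(B \right)} = 1$ ($R{\left(B \right)} = \frac{2 B}{2 B} = 2 B \frac{1}{2 B} = 1$)
$R{\left(62 \right)} + u{\left(-54 \right)} = 1 - 59 = -58$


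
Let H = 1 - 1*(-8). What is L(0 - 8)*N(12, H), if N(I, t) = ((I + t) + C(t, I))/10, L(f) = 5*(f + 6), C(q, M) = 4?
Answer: -25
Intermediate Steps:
H = 9 (H = 1 + 8 = 9)
L(f) = 30 + 5*f (L(f) = 5*(6 + f) = 30 + 5*f)
N(I, t) = ⅖ + I/10 + t/10 (N(I, t) = ((I + t) + 4)/10 = (4 + I + t)*(⅒) = ⅖ + I/10 + t/10)
L(0 - 8)*N(12, H) = (30 + 5*(0 - 8))*(⅖ + (⅒)*12 + (⅒)*9) = (30 + 5*(-8))*(⅖ + 6/5 + 9/10) = (30 - 40)*(5/2) = -10*5/2 = -25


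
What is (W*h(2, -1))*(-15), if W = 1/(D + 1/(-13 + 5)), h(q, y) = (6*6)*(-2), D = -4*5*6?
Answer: -8640/961 ≈ -8.9906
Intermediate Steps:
D = -120 (D = -20*6 = -120)
h(q, y) = -72 (h(q, y) = 36*(-2) = -72)
W = -8/961 (W = 1/(-120 + 1/(-13 + 5)) = 1/(-120 + 1/(-8)) = 1/(-120 - 1/8) = 1/(-961/8) = -8/961 ≈ -0.0083247)
(W*h(2, -1))*(-15) = -8/961*(-72)*(-15) = (576/961)*(-15) = -8640/961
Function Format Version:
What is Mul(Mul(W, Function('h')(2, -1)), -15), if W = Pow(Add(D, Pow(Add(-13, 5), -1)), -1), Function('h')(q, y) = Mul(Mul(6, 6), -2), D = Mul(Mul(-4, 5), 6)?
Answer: Rational(-8640, 961) ≈ -8.9906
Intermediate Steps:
D = -120 (D = Mul(-20, 6) = -120)
Function('h')(q, y) = -72 (Function('h')(q, y) = Mul(36, -2) = -72)
W = Rational(-8, 961) (W = Pow(Add(-120, Pow(Add(-13, 5), -1)), -1) = Pow(Add(-120, Pow(-8, -1)), -1) = Pow(Add(-120, Rational(-1, 8)), -1) = Pow(Rational(-961, 8), -1) = Rational(-8, 961) ≈ -0.0083247)
Mul(Mul(W, Function('h')(2, -1)), -15) = Mul(Mul(Rational(-8, 961), -72), -15) = Mul(Rational(576, 961), -15) = Rational(-8640, 961)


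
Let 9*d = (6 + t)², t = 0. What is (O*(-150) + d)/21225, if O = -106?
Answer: 15904/21225 ≈ 0.74930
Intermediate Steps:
d = 4 (d = (6 + 0)²/9 = (⅑)*6² = (⅑)*36 = 4)
(O*(-150) + d)/21225 = (-106*(-150) + 4)/21225 = (15900 + 4)*(1/21225) = 15904*(1/21225) = 15904/21225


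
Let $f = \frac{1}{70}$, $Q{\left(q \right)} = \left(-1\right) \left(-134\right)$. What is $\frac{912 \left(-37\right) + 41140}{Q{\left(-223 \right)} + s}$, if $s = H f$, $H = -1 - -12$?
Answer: $\frac{517720}{9391} \approx 55.129$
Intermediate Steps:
$H = 11$ ($H = -1 + 12 = 11$)
$Q{\left(q \right)} = 134$
$f = \frac{1}{70} \approx 0.014286$
$s = \frac{11}{70}$ ($s = 11 \cdot \frac{1}{70} = \frac{11}{70} \approx 0.15714$)
$\frac{912 \left(-37\right) + 41140}{Q{\left(-223 \right)} + s} = \frac{912 \left(-37\right) + 41140}{134 + \frac{11}{70}} = \frac{-33744 + 41140}{\frac{9391}{70}} = 7396 \cdot \frac{70}{9391} = \frac{517720}{9391}$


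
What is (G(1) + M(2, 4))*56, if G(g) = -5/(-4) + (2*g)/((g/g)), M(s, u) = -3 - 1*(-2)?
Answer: 126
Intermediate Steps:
M(s, u) = -1 (M(s, u) = -3 + 2 = -1)
G(g) = 5/4 + 2*g (G(g) = -5*(-¼) + (2*g)/1 = 5/4 + (2*g)*1 = 5/4 + 2*g)
(G(1) + M(2, 4))*56 = ((5/4 + 2*1) - 1)*56 = ((5/4 + 2) - 1)*56 = (13/4 - 1)*56 = (9/4)*56 = 126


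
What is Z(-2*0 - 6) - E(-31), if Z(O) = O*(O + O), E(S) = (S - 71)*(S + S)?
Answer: -6252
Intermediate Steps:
E(S) = 2*S*(-71 + S) (E(S) = (-71 + S)*(2*S) = 2*S*(-71 + S))
Z(O) = 2*O² (Z(O) = O*(2*O) = 2*O²)
Z(-2*0 - 6) - E(-31) = 2*(-2*0 - 6)² - 2*(-31)*(-71 - 31) = 2*(0 - 6)² - 2*(-31)*(-102) = 2*(-6)² - 1*6324 = 2*36 - 6324 = 72 - 6324 = -6252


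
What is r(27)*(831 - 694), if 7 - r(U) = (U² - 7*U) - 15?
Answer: -70966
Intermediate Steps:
r(U) = 22 - U² + 7*U (r(U) = 7 - ((U² - 7*U) - 15) = 7 - (-15 + U² - 7*U) = 7 + (15 - U² + 7*U) = 22 - U² + 7*U)
r(27)*(831 - 694) = (22 - 1*27² + 7*27)*(831 - 694) = (22 - 1*729 + 189)*137 = (22 - 729 + 189)*137 = -518*137 = -70966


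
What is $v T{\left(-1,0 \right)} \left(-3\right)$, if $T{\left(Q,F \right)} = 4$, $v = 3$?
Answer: $-36$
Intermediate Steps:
$v T{\left(-1,0 \right)} \left(-3\right) = 3 \cdot 4 \left(-3\right) = 12 \left(-3\right) = -36$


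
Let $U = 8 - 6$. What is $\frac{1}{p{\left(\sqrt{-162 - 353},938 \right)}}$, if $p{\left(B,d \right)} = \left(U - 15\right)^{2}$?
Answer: $\frac{1}{169} \approx 0.0059172$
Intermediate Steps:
$U = 2$
$p{\left(B,d \right)} = 169$ ($p{\left(B,d \right)} = \left(2 - 15\right)^{2} = \left(-13\right)^{2} = 169$)
$\frac{1}{p{\left(\sqrt{-162 - 353},938 \right)}} = \frac{1}{169}$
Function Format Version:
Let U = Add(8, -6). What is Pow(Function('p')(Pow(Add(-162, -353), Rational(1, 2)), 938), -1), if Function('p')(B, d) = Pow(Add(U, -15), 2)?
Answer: Rational(1, 169) ≈ 0.0059172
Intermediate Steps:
U = 2
Function('p')(B, d) = 169 (Function('p')(B, d) = Pow(Add(2, -15), 2) = Pow(-13, 2) = 169)
Pow(Function('p')(Pow(Add(-162, -353), Rational(1, 2)), 938), -1) = Pow(169, -1) = Rational(1, 169)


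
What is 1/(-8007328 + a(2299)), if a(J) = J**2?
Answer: -1/2721927 ≈ -3.6739e-7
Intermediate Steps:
1/(-8007328 + a(2299)) = 1/(-8007328 + 2299**2) = 1/(-8007328 + 5285401) = 1/(-2721927) = -1/2721927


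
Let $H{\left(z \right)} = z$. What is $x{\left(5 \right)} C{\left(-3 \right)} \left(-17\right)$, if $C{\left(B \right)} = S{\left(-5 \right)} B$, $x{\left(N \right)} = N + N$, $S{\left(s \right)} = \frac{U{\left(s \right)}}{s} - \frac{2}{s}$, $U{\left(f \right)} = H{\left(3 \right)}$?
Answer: $-102$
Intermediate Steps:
$U{\left(f \right)} = 3$
$S{\left(s \right)} = \frac{1}{s}$ ($S{\left(s \right)} = \frac{3}{s} - \frac{2}{s} = \frac{1}{s}$)
$x{\left(N \right)} = 2 N$
$C{\left(B \right)} = - \frac{B}{5}$ ($C{\left(B \right)} = \frac{B}{-5} = - \frac{B}{5}$)
$x{\left(5 \right)} C{\left(-3 \right)} \left(-17\right) = 2 \cdot 5 \left(\left(- \frac{1}{5}\right) \left(-3\right)\right) \left(-17\right) = 10 \cdot \frac{3}{5} \left(-17\right) = 6 \left(-17\right) = -102$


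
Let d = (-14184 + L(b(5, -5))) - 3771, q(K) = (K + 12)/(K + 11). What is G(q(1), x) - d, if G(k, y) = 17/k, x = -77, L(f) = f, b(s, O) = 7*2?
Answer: 233437/13 ≈ 17957.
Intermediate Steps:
b(s, O) = 14
q(K) = (12 + K)/(11 + K)
d = -17941 (d = (-14184 + 14) - 3771 = -14170 - 3771 = -17941)
G(q(1), x) - d = 17/(((12 + 1)/(11 + 1))) - 1*(-17941) = 17/((13/12)) + 17941 = 17/(((1/12)*13)) + 17941 = 17/(13/12) + 17941 = 17*(12/13) + 17941 = 204/13 + 17941 = 233437/13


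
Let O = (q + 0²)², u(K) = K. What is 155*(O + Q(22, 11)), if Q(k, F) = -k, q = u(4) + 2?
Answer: 2170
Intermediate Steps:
q = 6 (q = 4 + 2 = 6)
O = 36 (O = (6 + 0²)² = (6 + 0)² = 6² = 36)
155*(O + Q(22, 11)) = 155*(36 - 1*22) = 155*(36 - 22) = 155*14 = 2170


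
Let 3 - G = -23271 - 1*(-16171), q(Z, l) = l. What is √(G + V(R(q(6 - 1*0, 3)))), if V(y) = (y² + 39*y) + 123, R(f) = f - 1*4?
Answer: 2*√1797 ≈ 84.782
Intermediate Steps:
R(f) = -4 + f (R(f) = f - 4 = -4 + f)
V(y) = 123 + y² + 39*y
G = 7103 (G = 3 - (-23271 - 1*(-16171)) = 3 - (-23271 + 16171) = 3 - 1*(-7100) = 3 + 7100 = 7103)
√(G + V(R(q(6 - 1*0, 3)))) = √(7103 + (123 + (-4 + 3)² + 39*(-4 + 3))) = √(7103 + (123 + (-1)² + 39*(-1))) = √(7103 + (123 + 1 - 39)) = √(7103 + 85) = √7188 = 2*√1797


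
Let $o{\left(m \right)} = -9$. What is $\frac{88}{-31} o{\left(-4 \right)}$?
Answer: $\frac{792}{31} \approx 25.548$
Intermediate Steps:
$\frac{88}{-31} o{\left(-4 \right)} = \frac{88}{-31} \left(-9\right) = 88 \left(- \frac{1}{31}\right) \left(-9\right) = \left(- \frac{88}{31}\right) \left(-9\right) = \frac{792}{31}$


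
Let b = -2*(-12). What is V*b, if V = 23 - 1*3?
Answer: 480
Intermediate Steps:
V = 20 (V = 23 - 3 = 20)
b = 24
V*b = 20*24 = 480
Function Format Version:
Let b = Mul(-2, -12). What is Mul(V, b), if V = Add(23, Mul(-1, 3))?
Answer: 480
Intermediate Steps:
V = 20 (V = Add(23, -3) = 20)
b = 24
Mul(V, b) = Mul(20, 24) = 480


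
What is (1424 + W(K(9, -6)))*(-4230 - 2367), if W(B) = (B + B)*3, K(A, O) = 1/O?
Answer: -9387531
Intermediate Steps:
W(B) = 6*B (W(B) = (2*B)*3 = 6*B)
(1424 + W(K(9, -6)))*(-4230 - 2367) = (1424 + 6/(-6))*(-4230 - 2367) = (1424 + 6*(-⅙))*(-6597) = (1424 - 1)*(-6597) = 1423*(-6597) = -9387531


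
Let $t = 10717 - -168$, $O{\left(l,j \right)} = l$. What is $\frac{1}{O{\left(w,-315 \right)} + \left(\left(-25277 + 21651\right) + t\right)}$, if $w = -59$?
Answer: $\frac{1}{7200} \approx 0.00013889$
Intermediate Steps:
$t = 10885$ ($t = 10717 + 168 = 10885$)
$\frac{1}{O{\left(w,-315 \right)} + \left(\left(-25277 + 21651\right) + t\right)} = \frac{1}{-59 + \left(\left(-25277 + 21651\right) + 10885\right)} = \frac{1}{-59 + \left(-3626 + 10885\right)} = \frac{1}{-59 + 7259} = \frac{1}{7200}$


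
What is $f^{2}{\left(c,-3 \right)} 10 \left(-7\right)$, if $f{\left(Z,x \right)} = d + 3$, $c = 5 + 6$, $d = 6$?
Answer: $-5670$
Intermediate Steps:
$c = 11$
$f{\left(Z,x \right)} = 9$ ($f{\left(Z,x \right)} = 6 + 3 = 9$)
$f^{2}{\left(c,-3 \right)} 10 \left(-7\right) = 9^{2} \cdot 10 \left(-7\right) = 81 \cdot 10 \left(-7\right) = 810 \left(-7\right) = -5670$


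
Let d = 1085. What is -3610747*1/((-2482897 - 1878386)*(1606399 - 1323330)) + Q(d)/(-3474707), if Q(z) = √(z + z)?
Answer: 156989/53675826849 - √2170/3474707 ≈ -1.0482e-5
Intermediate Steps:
Q(z) = √2*√z (Q(z) = √(2*z) = √2*√z)
-3610747*1/((-2482897 - 1878386)*(1606399 - 1323330)) + Q(d)/(-3474707) = -3610747*1/((-2482897 - 1878386)*(1606399 - 1323330)) + (√2*√1085)/(-3474707) = -3610747/(283069*(-4361283)) + √2170*(-1/3474707) = -3610747/(-1234544017527) - √2170/3474707 = -3610747*(-1/1234544017527) - √2170/3474707 = 156989/53675826849 - √2170/3474707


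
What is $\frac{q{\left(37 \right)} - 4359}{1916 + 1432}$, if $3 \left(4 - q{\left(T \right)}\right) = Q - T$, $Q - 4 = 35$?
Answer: $- \frac{13067}{10044} \approx -1.301$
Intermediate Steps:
$Q = 39$ ($Q = 4 + 35 = 39$)
$q{\left(T \right)} = -9 + \frac{T}{3}$ ($q{\left(T \right)} = 4 - \frac{39 - T}{3} = 4 + \left(-13 + \frac{T}{3}\right) = -9 + \frac{T}{3}$)
$\frac{q{\left(37 \right)} - 4359}{1916 + 1432} = \frac{\left(-9 + \frac{1}{3} \cdot 37\right) - 4359}{1916 + 1432} = \frac{\left(-9 + \frac{37}{3}\right) - 4359}{3348} = \left(\frac{10}{3} - 4359\right) \frac{1}{3348} = \left(- \frac{13067}{3}\right) \frac{1}{3348} = - \frac{13067}{10044}$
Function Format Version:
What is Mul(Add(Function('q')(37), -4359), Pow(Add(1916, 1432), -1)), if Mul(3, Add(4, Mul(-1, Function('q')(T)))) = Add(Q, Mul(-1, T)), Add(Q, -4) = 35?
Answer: Rational(-13067, 10044) ≈ -1.3010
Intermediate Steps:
Q = 39 (Q = Add(4, 35) = 39)
Function('q')(T) = Add(-9, Mul(Rational(1, 3), T)) (Function('q')(T) = Add(4, Mul(Rational(-1, 3), Add(39, Mul(-1, T)))) = Add(4, Add(-13, Mul(Rational(1, 3), T))) = Add(-9, Mul(Rational(1, 3), T)))
Mul(Add(Function('q')(37), -4359), Pow(Add(1916, 1432), -1)) = Mul(Add(Add(-9, Mul(Rational(1, 3), 37)), -4359), Pow(Add(1916, 1432), -1)) = Mul(Add(Add(-9, Rational(37, 3)), -4359), Pow(3348, -1)) = Mul(Add(Rational(10, 3), -4359), Rational(1, 3348)) = Mul(Rational(-13067, 3), Rational(1, 3348)) = Rational(-13067, 10044)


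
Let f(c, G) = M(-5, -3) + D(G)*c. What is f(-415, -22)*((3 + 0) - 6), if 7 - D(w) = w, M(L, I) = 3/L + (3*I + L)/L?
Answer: 180492/5 ≈ 36098.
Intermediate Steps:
M(L, I) = 3/L + (L + 3*I)/L
D(w) = 7 - w
f(c, G) = 11/5 + c*(7 - G) (f(c, G) = (3 - 5 + 3*(-3))/(-5) + (7 - G)*c = -(3 - 5 - 9)/5 + c*(7 - G) = -⅕*(-11) + c*(7 - G) = 11/5 + c*(7 - G))
f(-415, -22)*((3 + 0) - 6) = (11/5 - 1*(-415)*(-7 - 22))*((3 + 0) - 6) = (11/5 - 1*(-415)*(-29))*(3 - 6) = (11/5 - 12035)*(-3) = -60164/5*(-3) = 180492/5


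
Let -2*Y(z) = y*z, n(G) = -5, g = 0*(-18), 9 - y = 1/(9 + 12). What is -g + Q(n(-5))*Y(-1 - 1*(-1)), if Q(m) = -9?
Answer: 0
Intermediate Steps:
y = 188/21 (y = 9 - 1/(9 + 12) = 9 - 1/21 = 188/21 ≈ 8.9524)
g = 0
Y(z) = -94*z/21
-g + Q(n(-5))*Y(-1 - 1*(-1)) = -1*0 - (-282)*(-1 - 1*(-1))/7 = 0 - (-282)*(-1 + 1)/7 = 0 - (-282)*0/7 = 0 - 9*0 = 0 + 0 = 0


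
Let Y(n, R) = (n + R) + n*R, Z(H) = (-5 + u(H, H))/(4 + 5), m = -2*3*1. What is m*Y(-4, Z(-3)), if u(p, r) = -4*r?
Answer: 38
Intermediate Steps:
m = -6 (m = -6*1 = -6)
Z(H) = -5/9 - 4*H/9 (Z(H) = (-5 - 4*H)/(4 + 5) = (-5 - 4*H)/9 = (-5 - 4*H)*(⅑) = -5/9 - 4*H/9)
Y(n, R) = R + n + R*n (Y(n, R) = (R + n) + R*n = R + n + R*n)
m*Y(-4, Z(-3)) = -6*((-5/9 - 4/9*(-3)) - 4 + (-5/9 - 4/9*(-3))*(-4)) = -6*((-5/9 + 4/3) - 4 + (-5/9 + 4/3)*(-4)) = -6*(7/9 - 4 + (7/9)*(-4)) = -6*(7/9 - 4 - 28/9) = -6*(-19/3) = 38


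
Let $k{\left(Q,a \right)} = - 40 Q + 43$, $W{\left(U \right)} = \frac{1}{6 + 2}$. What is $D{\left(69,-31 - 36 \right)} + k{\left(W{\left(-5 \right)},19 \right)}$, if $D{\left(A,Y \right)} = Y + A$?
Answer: $40$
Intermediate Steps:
$D{\left(A,Y \right)} = A + Y$
$W{\left(U \right)} = \frac{1}{8}$
$k{\left(Q,a \right)} = 43 - 40 Q$
$D{\left(69,-31 - 36 \right)} + k{\left(W{\left(-5 \right)},19 \right)} = \left(69 - 67\right) + \left(43 - 5\right) = \left(69 - 67\right) + 38 = 2 + 38 = 40$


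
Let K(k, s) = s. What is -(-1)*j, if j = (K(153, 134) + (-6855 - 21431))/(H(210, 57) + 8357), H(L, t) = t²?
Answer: -14076/5803 ≈ -2.4256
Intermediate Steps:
j = -14076/5803 (j = (134 + (-6855 - 21431))/(57² + 8357) = (134 - 28286)/(3249 + 8357) = -28152/11606 = -28152*1/11606 = -14076/5803 ≈ -2.4256)
-(-1)*j = -(-1)*(-14076)/5803 = -1*14076/5803 = -14076/5803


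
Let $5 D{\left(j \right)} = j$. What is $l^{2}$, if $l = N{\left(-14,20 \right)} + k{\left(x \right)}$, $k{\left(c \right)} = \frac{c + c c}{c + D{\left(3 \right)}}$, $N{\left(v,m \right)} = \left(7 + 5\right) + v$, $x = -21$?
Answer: $\frac{147456}{289} \approx 510.23$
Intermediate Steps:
$D{\left(j \right)} = \frac{j}{5}$
$N{\left(v,m \right)} = 12 + v$
$k{\left(c \right)} = \frac{c + c^{2}}{\frac{3}{5} + c}$ ($k{\left(c \right)} = \frac{c + c c}{c + \frac{1}{5} \cdot 3} = \frac{c + c^{2}}{c + \frac{3}{5}} = \frac{c + c^{2}}{\frac{3}{5} + c}$)
$l = - \frac{384}{17}$ ($l = \left(12 - 14\right) + 5 \left(-21\right) \frac{1}{3 + 5 \left(-21\right)} \left(1 - 21\right) = -2 + 5 \left(-21\right) \frac{1}{3 - 105} \left(-20\right) = -2 + 5 \left(-21\right) \frac{1}{-102} \left(-20\right) = -2 + 5 \left(-21\right) \left(- \frac{1}{102}\right) \left(-20\right) = -2 - \frac{350}{17} = - \frac{384}{17} \approx -22.588$)
$l^{2} = \left(- \frac{384}{17}\right)^{2} = \frac{147456}{289}$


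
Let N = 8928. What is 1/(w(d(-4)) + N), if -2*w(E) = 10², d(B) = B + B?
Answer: 1/8878 ≈ 0.00011264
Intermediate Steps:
d(B) = 2*B
w(E) = -50 (w(E) = -½*10² = -½*100 = -50)
1/(w(d(-4)) + N) = 1/(-50 + 8928) = 1/8878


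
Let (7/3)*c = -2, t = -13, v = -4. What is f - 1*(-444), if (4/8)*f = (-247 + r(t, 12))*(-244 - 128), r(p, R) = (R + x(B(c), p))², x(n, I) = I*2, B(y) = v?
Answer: 38388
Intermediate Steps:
c = -6/7 (c = (3/7)*(-2) = -6/7 ≈ -0.85714)
B(y) = -4
x(n, I) = 2*I
r(p, R) = (R + 2*p)²
f = 37944 (f = 2*((-247 + (12 + 2*(-13))²)*(-244 - 128)) = 2*((-247 + (12 - 26)²)*(-372)) = 2*((-247 + (-14)²)*(-372)) = 2*((-247 + 196)*(-372)) = 2*(-51*(-372)) = 2*18972 = 37944)
f - 1*(-444) = 37944 - 1*(-444) = 37944 + 444 = 38388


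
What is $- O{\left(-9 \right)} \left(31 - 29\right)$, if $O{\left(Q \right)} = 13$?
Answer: $-26$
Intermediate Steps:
$- O{\left(-9 \right)} \left(31 - 29\right) = - 13 \left(31 - 29\right) = - 13 \cdot 2 = \left(-1\right) 26 = -26$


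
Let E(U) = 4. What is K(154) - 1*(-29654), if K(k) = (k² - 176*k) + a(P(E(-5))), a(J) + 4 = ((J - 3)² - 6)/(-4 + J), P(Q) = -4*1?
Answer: 210053/8 ≈ 26257.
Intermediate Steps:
P(Q) = -4
a(J) = -4 + (-6 + (-3 + J)²)/(-4 + J) (a(J) = -4 + ((J - 3)² - 6)/(-4 + J) = -4 + ((-3 + J)² - 6)/(-4 + J) = -4 + (-6 + (-3 + J)²)/(-4 + J))
K(k) = -75/8 + k² - 176*k (K(k) = (k² - 176*k) + (19 + (-4)² - 10*(-4))/(-4 - 4) = (k² - 176*k) + (19 + 16 + 40)/(-8) = (k² - 176*k) - ⅛*75 = (k² - 176*k) - 75/8 = -75/8 + k² - 176*k)
K(154) - 1*(-29654) = (-75/8 + 154² - 176*154) - 1*(-29654) = (-75/8 + 23716 - 27104) + 29654 = -27179/8 + 29654 = 210053/8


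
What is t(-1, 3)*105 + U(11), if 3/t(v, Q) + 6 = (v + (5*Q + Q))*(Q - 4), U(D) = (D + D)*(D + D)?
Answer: 10817/23 ≈ 470.30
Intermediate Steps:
U(D) = 4*D² (U(D) = (2*D)*(2*D) = 4*D²)
t(v, Q) = 3/(-6 + (-4 + Q)*(v + 6*Q)) (t(v, Q) = 3/(-6 + (v + (5*Q + Q))*(Q - 4)) = 3/(-6 + (v + 6*Q)*(-4 + Q)) = 3/(-6 + (-4 + Q)*(v + 6*Q)))
t(-1, 3)*105 + U(11) = (3/(-6 - 24*3 - 4*(-1) + 6*3² + 3*(-1)))*105 + 4*11² = (3/(-6 - 72 + 4 + 6*9 - 3))*105 + 4*121 = (3/(-6 - 72 + 4 + 54 - 3))*105 + 484 = (3/(-23))*105 + 484 = (3*(-1/23))*105 + 484 = -3/23*105 + 484 = -315/23 + 484 = 10817/23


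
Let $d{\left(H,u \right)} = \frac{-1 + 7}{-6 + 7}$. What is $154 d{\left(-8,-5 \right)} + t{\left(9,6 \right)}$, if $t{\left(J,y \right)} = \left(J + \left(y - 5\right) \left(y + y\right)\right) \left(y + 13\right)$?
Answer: $1323$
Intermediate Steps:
$d{\left(H,u \right)} = 6$ ($d{\left(H,u \right)} = \frac{6}{1} = 6 \cdot 1 = 6$)
$t{\left(J,y \right)} = \left(13 + y\right) \left(J + 2 y \left(-5 + y\right)\right)$ ($t{\left(J,y \right)} = \left(J + \left(-5 + y\right) 2 y\right) \left(13 + y\right) = \left(J + 2 y \left(-5 + y\right)\right) \left(13 + y\right) = \left(13 + y\right) \left(J + 2 y \left(-5 + y\right)\right)$)
$154 d{\left(-8,-5 \right)} + t{\left(9,6 \right)} = 154 \cdot 6 + \left(\left(-130\right) 6 + 2 \cdot 6^{3} + 13 \cdot 9 + 16 \cdot 6^{2} + 9 \cdot 6\right) = 924 + \left(-780 + 2 \cdot 216 + 117 + 16 \cdot 36 + 54\right) = 924 + \left(-780 + 432 + 117 + 576 + 54\right) = 924 + 399 = 1323$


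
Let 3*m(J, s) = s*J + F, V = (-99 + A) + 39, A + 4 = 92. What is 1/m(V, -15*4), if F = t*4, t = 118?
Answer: -3/1208 ≈ -0.0024834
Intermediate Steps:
A = 88 (A = -4 + 92 = 88)
V = 28 (V = (-99 + 88) + 39 = -11 + 39 = 28)
F = 472 (F = 118*4 = 472)
m(J, s) = 472/3 + J*s/3 (m(J, s) = (s*J + 472)/3 = (J*s + 472)/3 = (472 + J*s)/3 = 472/3 + J*s/3)
1/m(V, -15*4) = 1/(472/3 + (1/3)*28*(-15*4)) = 1/(472/3 + (1/3)*28*(-60)) = 1/(472/3 - 560) = 1/(-1208/3) = -3/1208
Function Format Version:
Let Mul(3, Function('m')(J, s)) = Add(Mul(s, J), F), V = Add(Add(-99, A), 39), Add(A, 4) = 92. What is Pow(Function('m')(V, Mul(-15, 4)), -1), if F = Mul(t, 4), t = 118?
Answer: Rational(-3, 1208) ≈ -0.0024834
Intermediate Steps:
A = 88 (A = Add(-4, 92) = 88)
V = 28 (V = Add(Add(-99, 88), 39) = Add(-11, 39) = 28)
F = 472 (F = Mul(118, 4) = 472)
Function('m')(J, s) = Add(Rational(472, 3), Mul(Rational(1, 3), J, s)) (Function('m')(J, s) = Mul(Rational(1, 3), Add(Mul(s, J), 472)) = Mul(Rational(1, 3), Add(Mul(J, s), 472)) = Mul(Rational(1, 3), Add(472, Mul(J, s))) = Add(Rational(472, 3), Mul(Rational(1, 3), J, s)))
Pow(Function('m')(V, Mul(-15, 4)), -1) = Pow(Add(Rational(472, 3), Mul(Rational(1, 3), 28, Mul(-15, 4))), -1) = Pow(Add(Rational(472, 3), Mul(Rational(1, 3), 28, -60)), -1) = Pow(Add(Rational(472, 3), -560), -1) = Pow(Rational(-1208, 3), -1) = Rational(-3, 1208)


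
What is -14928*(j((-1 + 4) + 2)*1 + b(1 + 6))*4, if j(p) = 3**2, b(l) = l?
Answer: -955392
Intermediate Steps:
j(p) = 9
-14928*(j((-1 + 4) + 2)*1 + b(1 + 6))*4 = -14928*(9*1 + (1 + 6))*4 = -14928*(9 + 7)*4 = -238848*4 = -14928*64 = -955392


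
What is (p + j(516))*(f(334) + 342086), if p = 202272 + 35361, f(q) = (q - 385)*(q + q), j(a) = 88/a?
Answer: 9442192916222/129 ≈ 7.3195e+10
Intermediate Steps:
f(q) = 2*q*(-385 + q) (f(q) = (-385 + q)*(2*q) = 2*q*(-385 + q))
p = 237633
(p + j(516))*(f(334) + 342086) = (237633 + 88/516)*(2*334*(-385 + 334) + 342086) = (237633 + 88*(1/516))*(2*334*(-51) + 342086) = (237633 + 22/129)*(-34068 + 342086) = (30654679/129)*308018 = 9442192916222/129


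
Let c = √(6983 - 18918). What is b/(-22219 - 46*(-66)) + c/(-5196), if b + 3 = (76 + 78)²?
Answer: -23713/19183 - I*√11935/5196 ≈ -1.2361 - 0.021025*I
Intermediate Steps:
b = 23713 (b = -3 + (76 + 78)² = -3 + 154² = -3 + 23716 = 23713)
c = I*√11935 (c = √(-11935) = I*√11935 ≈ 109.25*I)
b/(-22219 - 46*(-66)) + c/(-5196) = 23713/(-22219 - 46*(-66)) + (I*√11935)/(-5196) = 23713/(-22219 - 1*(-3036)) + (I*√11935)*(-1/5196) = 23713/(-22219 + 3036) - I*√11935/5196 = 23713/(-19183) - I*√11935/5196 = 23713*(-1/19183) - I*√11935/5196 = -23713/19183 - I*√11935/5196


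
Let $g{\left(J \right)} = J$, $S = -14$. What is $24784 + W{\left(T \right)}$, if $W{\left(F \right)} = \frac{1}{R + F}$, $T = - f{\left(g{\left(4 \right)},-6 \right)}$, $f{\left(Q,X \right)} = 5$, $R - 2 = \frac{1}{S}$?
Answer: $\frac{1065698}{43} \approx 24784.0$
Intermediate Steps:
$R = \frac{27}{14}$ ($R = 2 + \frac{1}{-14} = 2 - \frac{1}{14} = \frac{27}{14} \approx 1.9286$)
$T = -5$ ($T = \left(-1\right) 5 = -5$)
$W{\left(F \right)} = \frac{1}{\frac{27}{14} + F}$
$24784 + W{\left(T \right)} = 24784 + \frac{14}{27 + 14 \left(-5\right)} = 24784 + \frac{14}{27 - 70} = 24784 + \frac{14}{-43} = 24784 + 14 \left(- \frac{1}{43}\right) = 24784 - \frac{14}{43} = \frac{1065698}{43}$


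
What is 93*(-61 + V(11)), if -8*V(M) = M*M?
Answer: -56637/8 ≈ -7079.6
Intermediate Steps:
V(M) = -M²/8 (V(M) = -M*M/8 = -M²/8)
93*(-61 + V(11)) = 93*(-61 - ⅛*11²) = 93*(-61 - ⅛*121) = 93*(-61 - 121/8) = 93*(-609/8) = -56637/8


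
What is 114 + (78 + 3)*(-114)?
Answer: -9120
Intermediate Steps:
114 + (78 + 3)*(-114) = 114 + 81*(-114) = 114 - 9234 = -9120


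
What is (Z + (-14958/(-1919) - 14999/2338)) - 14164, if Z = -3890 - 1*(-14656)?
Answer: -15239352833/4486622 ≈ -3396.6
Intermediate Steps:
Z = 10766 (Z = -3890 + 14656 = 10766)
(Z + (-14958/(-1919) - 14999/2338)) - 14164 = (10766 + (-14958/(-1919) - 14999/2338)) - 14164 = (10766 + (-14958*(-1/1919) - 14999*1/2338)) - 14164 = (10766 + (14958/1919 - 14999/2338)) - 14164 = (10766 + 6188723/4486622) - 14164 = 48309161175/4486622 - 14164 = -15239352833/4486622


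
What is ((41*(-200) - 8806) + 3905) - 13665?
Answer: -26766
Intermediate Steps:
((41*(-200) - 8806) + 3905) - 13665 = ((-8200 - 8806) + 3905) - 13665 = (-17006 + 3905) - 13665 = -13101 - 13665 = -26766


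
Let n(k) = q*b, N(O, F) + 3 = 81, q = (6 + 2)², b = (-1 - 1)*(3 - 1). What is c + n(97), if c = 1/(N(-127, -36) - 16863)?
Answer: -4296961/16785 ≈ -256.00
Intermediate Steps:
b = -4 (b = -2*2 = -4)
q = 64 (q = 8² = 64)
N(O, F) = 78 (N(O, F) = -3 + 81 = 78)
n(k) = -256 (n(k) = 64*(-4) = -256)
c = -1/16785 (c = 1/(78 - 16863) = 1/(-16785) = -1/16785 ≈ -5.9577e-5)
c + n(97) = -1/16785 - 256 = -4296961/16785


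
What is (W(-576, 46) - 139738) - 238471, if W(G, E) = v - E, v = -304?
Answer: -378559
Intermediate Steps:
W(G, E) = -304 - E
(W(-576, 46) - 139738) - 238471 = ((-304 - 1*46) - 139738) - 238471 = ((-304 - 46) - 139738) - 238471 = (-350 - 139738) - 238471 = -140088 - 238471 = -378559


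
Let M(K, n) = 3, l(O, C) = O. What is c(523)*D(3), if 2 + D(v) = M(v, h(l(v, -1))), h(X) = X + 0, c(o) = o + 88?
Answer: 611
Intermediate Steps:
c(o) = 88 + o
h(X) = X
D(v) = 1 (D(v) = -2 + 3 = 1)
c(523)*D(3) = (88 + 523)*1 = 611*1 = 611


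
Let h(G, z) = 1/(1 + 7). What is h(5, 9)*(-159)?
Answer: -159/8 ≈ -19.875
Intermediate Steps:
h(G, z) = ⅛ (h(G, z) = 1/8 = ⅛)
h(5, 9)*(-159) = (⅛)*(-159) = -159/8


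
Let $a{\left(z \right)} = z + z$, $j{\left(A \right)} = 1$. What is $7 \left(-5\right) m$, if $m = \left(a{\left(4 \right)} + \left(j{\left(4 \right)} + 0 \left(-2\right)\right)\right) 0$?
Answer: $0$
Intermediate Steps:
$a{\left(z \right)} = 2 z$
$m = 0$ ($m = \left(2 \cdot 4 + \left(1 + 0 \left(-2\right)\right)\right) 0 = \left(8 + \left(1 + 0\right)\right) 0 = \left(8 + 1\right) 0 = 9 \cdot 0 = 0$)
$7 \left(-5\right) m = 7 \left(-5\right) 0 = \left(-35\right) 0 = 0$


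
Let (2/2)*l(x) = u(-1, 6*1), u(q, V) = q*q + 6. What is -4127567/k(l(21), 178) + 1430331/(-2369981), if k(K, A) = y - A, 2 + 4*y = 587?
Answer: 39128839812871/300987587 ≈ 1.3000e+5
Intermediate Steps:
y = 585/4 (y = -1/2 + (1/4)*587 = -1/2 + 587/4 = 585/4 ≈ 146.25)
u(q, V) = 6 + q**2 (u(q, V) = q**2 + 6 = 6 + q**2)
l(x) = 7 (l(x) = 6 + (-1)**2 = 6 + 1 = 7)
k(K, A) = 585/4 - A
-4127567/k(l(21), 178) + 1430331/(-2369981) = -4127567/(585/4 - 1*178) + 1430331/(-2369981) = -4127567/(585/4 - 178) + 1430331*(-1/2369981) = -4127567/(-127/4) - 1430331/2369981 = -4127567*(-4/127) - 1430331/2369981 = 16510268/127 - 1430331/2369981 = 39128839812871/300987587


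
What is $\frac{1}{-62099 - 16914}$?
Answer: $- \frac{1}{79013} \approx -1.2656 \cdot 10^{-5}$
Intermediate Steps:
$\frac{1}{-62099 - 16914} = \frac{1}{-79013} = - \frac{1}{79013}$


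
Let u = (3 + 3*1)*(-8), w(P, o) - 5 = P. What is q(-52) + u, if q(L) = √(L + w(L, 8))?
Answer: -48 + 3*I*√11 ≈ -48.0 + 9.9499*I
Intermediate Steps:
w(P, o) = 5 + P
q(L) = √(5 + 2*L) (q(L) = √(L + (5 + L)) = √(5 + 2*L))
u = -48 (u = (3 + 3)*(-8) = 6*(-8) = -48)
q(-52) + u = √(5 + 2*(-52)) - 48 = √(5 - 104) - 48 = √(-99) - 48 = 3*I*√11 - 48 = -48 + 3*I*√11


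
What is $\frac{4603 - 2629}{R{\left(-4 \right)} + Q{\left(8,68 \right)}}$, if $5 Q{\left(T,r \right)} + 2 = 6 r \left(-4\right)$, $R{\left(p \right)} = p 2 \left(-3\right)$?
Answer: $- \frac{4935}{757} \approx -6.5192$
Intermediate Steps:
$R{\left(p \right)} = - 6 p$ ($R{\left(p \right)} = 2 p \left(-3\right) = - 6 p$)
$Q{\left(T,r \right)} = - \frac{2}{5} - \frac{24 r}{5}$ ($Q{\left(T,r \right)} = - \frac{2}{5} + \frac{6 r \left(-4\right)}{5} = - \frac{2}{5} + \frac{\left(-24\right) r}{5} = - \frac{2}{5} - \frac{24 r}{5}$)
$\frac{4603 - 2629}{R{\left(-4 \right)} + Q{\left(8,68 \right)}} = \frac{4603 - 2629}{\left(-6\right) \left(-4\right) - \frac{1634}{5}} = \frac{1974}{24 - \frac{1634}{5}} = \frac{1974}{- \frac{1514}{5}} = 1974 \left(- \frac{5}{1514}\right) = - \frac{4935}{757}$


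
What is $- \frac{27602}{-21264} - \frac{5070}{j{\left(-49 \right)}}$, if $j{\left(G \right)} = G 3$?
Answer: $\frac{18644329}{520968} \approx 35.788$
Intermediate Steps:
$j{\left(G \right)} = 3 G$
$- \frac{27602}{-21264} - \frac{5070}{j{\left(-49 \right)}} = - \frac{27602}{-21264} - \frac{5070}{3 \left(-49\right)} = \left(-27602\right) \left(- \frac{1}{21264}\right) - \frac{5070}{-147} = \frac{13801}{10632} - - \frac{1690}{49} = \frac{13801}{10632} + \frac{1690}{49} = \frac{18644329}{520968}$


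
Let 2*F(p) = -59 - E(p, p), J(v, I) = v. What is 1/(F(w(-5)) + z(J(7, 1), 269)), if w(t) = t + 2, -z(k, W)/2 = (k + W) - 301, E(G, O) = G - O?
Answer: 2/41 ≈ 0.048781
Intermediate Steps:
z(k, W) = 602 - 2*W - 2*k (z(k, W) = -2*((k + W) - 301) = -2*((W + k) - 301) = -2*(-301 + W + k) = 602 - 2*W - 2*k)
w(t) = 2 + t
F(p) = -59/2 (F(p) = (-59 - (p - p))/2 = (-59 - 1*0)/2 = (-59 + 0)/2 = (½)*(-59) = -59/2)
1/(F(w(-5)) + z(J(7, 1), 269)) = 1/(-59/2 + (602 - 2*269 - 2*7)) = 1/(-59/2 + (602 - 538 - 14)) = 1/(-59/2 + 50) = 1/(41/2) = 2/41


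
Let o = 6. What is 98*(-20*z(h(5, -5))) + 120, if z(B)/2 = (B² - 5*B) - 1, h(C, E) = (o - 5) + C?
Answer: -19480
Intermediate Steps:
h(C, E) = 1 + C (h(C, E) = (6 - 5) + C = 1 + C)
z(B) = -2 - 10*B + 2*B² (z(B) = 2*((B² - 5*B) - 1) = 2*(-1 + B² - 5*B) = -2 - 10*B + 2*B²)
98*(-20*z(h(5, -5))) + 120 = 98*(-20*(-2 - 10*(1 + 5) + 2*(1 + 5)²)) + 120 = 98*(-20*(-2 - 10*6 + 2*6²)) + 120 = 98*(-20*(-2 - 60 + 2*36)) + 120 = 98*(-20*(-2 - 60 + 72)) + 120 = 98*(-20*10) + 120 = 98*(-200) + 120 = -19600 + 120 = -19480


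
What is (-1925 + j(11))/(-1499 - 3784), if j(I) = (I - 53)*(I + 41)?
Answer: 7/9 ≈ 0.77778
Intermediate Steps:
j(I) = (-53 + I)*(41 + I)
(-1925 + j(11))/(-1499 - 3784) = (-1925 + (-2173 + 11² - 12*11))/(-1499 - 3784) = (-1925 + (-2173 + 121 - 132))/(-5283) = (-1925 - 2184)*(-1/5283) = -4109*(-1/5283) = 7/9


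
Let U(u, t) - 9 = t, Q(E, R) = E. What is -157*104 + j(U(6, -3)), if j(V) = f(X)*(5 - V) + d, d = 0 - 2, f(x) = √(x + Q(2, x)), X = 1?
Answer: -16330 - √3 ≈ -16332.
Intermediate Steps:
U(u, t) = 9 + t
f(x) = √(2 + x) (f(x) = √(x + 2) = √(2 + x))
d = -2
j(V) = -2 + √3*(5 - V) (j(V) = √(2 + 1)*(5 - V) - 2 = √3*(5 - V) - 2 = -2 + √3*(5 - V))
-157*104 + j(U(6, -3)) = -157*104 + (-2 + 5*√3 - (9 - 3)*√3) = -16328 + (-2 + 5*√3 - 1*6*√3) = -16328 + (-2 + 5*√3 - 6*√3) = -16328 + (-2 - √3) = -16330 - √3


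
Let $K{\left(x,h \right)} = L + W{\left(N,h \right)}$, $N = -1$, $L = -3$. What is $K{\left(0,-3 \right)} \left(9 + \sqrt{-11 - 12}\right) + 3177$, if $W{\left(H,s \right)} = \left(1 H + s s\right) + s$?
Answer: $3195 + 2 i \sqrt{23} \approx 3195.0 + 9.5917 i$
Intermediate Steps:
$W{\left(H,s \right)} = H + s + s^{2}$ ($W{\left(H,s \right)} = \left(H + s^{2}\right) + s = H + s + s^{2}$)
$K{\left(x,h \right)} = -4 + h + h^{2}$ ($K{\left(x,h \right)} = -3 + \left(-1 + h + h^{2}\right) = -4 + h + h^{2}$)
$K{\left(0,-3 \right)} \left(9 + \sqrt{-11 - 12}\right) + 3177 = \left(-4 - 3 + \left(-3\right)^{2}\right) \left(9 + \sqrt{-11 - 12}\right) + 3177 = \left(-4 - 3 + 9\right) \left(9 + \sqrt{-23}\right) + 3177 = 2 \left(9 + i \sqrt{23}\right) + 3177 = \left(18 + 2 i \sqrt{23}\right) + 3177 = 3195 + 2 i \sqrt{23}$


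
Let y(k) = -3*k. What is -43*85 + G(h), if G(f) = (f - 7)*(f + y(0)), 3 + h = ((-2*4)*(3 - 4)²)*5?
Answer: -1505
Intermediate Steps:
h = -43 (h = -3 + ((-2*4)*(3 - 4)²)*5 = -3 - 8*(-1)²*5 = -3 - 8*1*5 = -3 - 8*5 = -3 - 40 = -43)
G(f) = f*(-7 + f) (G(f) = (f - 7)*(f - 3*0) = (-7 + f)*(f + 0) = (-7 + f)*f = f*(-7 + f))
-43*85 + G(h) = -43*85 - 43*(-7 - 43) = -3655 - 43*(-50) = -3655 + 2150 = -1505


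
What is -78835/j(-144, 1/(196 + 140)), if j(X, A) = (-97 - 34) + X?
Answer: 15767/55 ≈ 286.67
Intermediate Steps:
j(X, A) = -131 + X
-78835/j(-144, 1/(196 + 140)) = -78835/(-131 - 144) = -78835/(-275) = -78835*(-1/275) = 15767/55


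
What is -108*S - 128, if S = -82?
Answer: 8728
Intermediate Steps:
-108*S - 128 = -108*(-82) - 128 = 8856 - 128 = 8728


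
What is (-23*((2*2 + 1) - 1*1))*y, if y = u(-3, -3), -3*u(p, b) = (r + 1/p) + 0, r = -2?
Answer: -644/9 ≈ -71.556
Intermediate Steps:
u(p, b) = ⅔ - 1/(3*p) (u(p, b) = -((-2 + 1/p) + 0)/3 = -(-2 + 1/p)/3 = ⅔ - 1/(3*p))
y = 7/9 (y = (⅓)*(-1 + 2*(-3))/(-3) = (⅓)*(-⅓)*(-1 - 6) = (⅓)*(-⅓)*(-7) = 7/9 ≈ 0.77778)
(-23*((2*2 + 1) - 1*1))*y = -23*((2*2 + 1) - 1*1)*(7/9) = -23*((4 + 1) - 1)*(7/9) = -23*(5 - 1)*(7/9) = -23*4*(7/9) = -92*7/9 = -644/9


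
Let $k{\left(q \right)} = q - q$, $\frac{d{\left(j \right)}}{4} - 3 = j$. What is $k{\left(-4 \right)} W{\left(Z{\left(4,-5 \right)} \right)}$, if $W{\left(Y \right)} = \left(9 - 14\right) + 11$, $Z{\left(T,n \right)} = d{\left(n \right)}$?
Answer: $0$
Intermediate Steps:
$d{\left(j \right)} = 12 + 4 j$
$Z{\left(T,n \right)} = 12 + 4 n$
$W{\left(Y \right)} = 6$ ($W{\left(Y \right)} = -5 + 11 = 6$)
$k{\left(q \right)} = 0$
$k{\left(-4 \right)} W{\left(Z{\left(4,-5 \right)} \right)} = 0 \cdot 6 = 0$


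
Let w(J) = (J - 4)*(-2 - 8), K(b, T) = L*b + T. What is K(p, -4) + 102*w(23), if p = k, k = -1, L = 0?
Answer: -19384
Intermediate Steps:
p = -1
K(b, T) = T (K(b, T) = 0*b + T = 0 + T = T)
w(J) = 40 - 10*J (w(J) = (-4 + J)*(-10) = 40 - 10*J)
K(p, -4) + 102*w(23) = -4 + 102*(40 - 10*23) = -4 + 102*(40 - 230) = -4 + 102*(-190) = -4 - 19380 = -19384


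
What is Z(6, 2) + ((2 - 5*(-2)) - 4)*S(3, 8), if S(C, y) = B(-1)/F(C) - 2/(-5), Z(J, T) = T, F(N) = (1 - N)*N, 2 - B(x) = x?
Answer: 6/5 ≈ 1.2000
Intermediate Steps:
B(x) = 2 - x
F(N) = N*(1 - N)
S(C, y) = ⅖ + 3/(C*(1 - C)) (S(C, y) = (2 - 1*(-1))/((C*(1 - C))) - 2/(-5) = (2 + 1)*(1/(C*(1 - C))) - 2*(-⅕) = 3*(1/(C*(1 - C))) + ⅖ = 3/(C*(1 - C)) + ⅖ = ⅖ + 3/(C*(1 - C)))
Z(6, 2) + ((2 - 5*(-2)) - 4)*S(3, 8) = 2 + ((2 - 5*(-2)) - 4)*((⅕)*(-15 + 2*3*(-1 + 3))/(3*(-1 + 3))) = 2 + ((2 + 10) - 4)*((⅕)*(⅓)*(-15 + 2*3*2)/2) = 2 + (12 - 4)*((⅕)*(⅓)*(½)*(-15 + 12)) = 2 + 8*((⅕)*(⅓)*(½)*(-3)) = 2 + 8*(-⅒) = 2 - ⅘ = 6/5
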